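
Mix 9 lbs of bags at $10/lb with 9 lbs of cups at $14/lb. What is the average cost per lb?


Cost of bags:
9 x $10 = $90
Cost of cups:
9 x $14 = $126
Total cost: $90 + $126 = $216
Total weight: 18 lbs
Average: $216 / 18 = $12/lb

$12/lb


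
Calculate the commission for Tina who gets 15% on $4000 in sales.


Convert rate to decimal:
15% = 0.15
Multiply by sales:
$4000 x 0.15 = $600

$600


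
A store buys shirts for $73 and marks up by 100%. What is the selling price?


Calculate the markup amount:
100% of $73 = $73
Add to cost:
$73 + $73 = $146

$146


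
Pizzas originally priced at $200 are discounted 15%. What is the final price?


Calculate the discount amount:
15% of $200 = $30
Subtract from original:
$200 - $30 = $170

$170


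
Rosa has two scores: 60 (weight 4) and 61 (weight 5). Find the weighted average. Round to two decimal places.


Weighted sum:
4 x 60 + 5 x 61 = 545
Total weight:
4 + 5 = 9
Weighted average:
545 / 9 = 60.5555... ≈ 60.56

60.56


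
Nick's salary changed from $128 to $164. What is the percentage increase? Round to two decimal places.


Find the absolute change:
|164 - 128| = 36
Divide by original and multiply by 100:
36 / 128 x 100 = 28.125% ≈ 28.13%

28.13%


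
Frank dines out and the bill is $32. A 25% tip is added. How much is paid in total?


Calculate the tip:
25% of $32 = $8
Add tip to meal cost:
$32 + $8 = $40

$40


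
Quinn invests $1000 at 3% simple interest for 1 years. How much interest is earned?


Use the formula I = P x R x T / 100
P x R x T = 1000 x 3 x 1 = 3000
I = 3000 / 100 = $30

$30


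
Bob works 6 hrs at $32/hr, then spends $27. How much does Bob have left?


Calculate earnings:
6 x $32 = $192
Subtract spending:
$192 - $27 = $165

$165


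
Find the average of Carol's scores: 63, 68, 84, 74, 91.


Add the scores:
63 + 68 + 84 + 74 + 91 = 380
Divide by the number of tests:
380 / 5 = 76

76


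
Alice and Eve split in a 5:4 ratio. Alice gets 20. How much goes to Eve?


Find the multiplier:
20 / 5 = 4
Apply to Eve's share:
4 x 4 = 16

16


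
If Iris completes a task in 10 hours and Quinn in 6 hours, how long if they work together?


Iris's rate: 1/10 of the job per hour
Quinn's rate: 1/6 of the job per hour
Combined rate: 1/10 + 1/6 = 4/15 per hour
Time = 1 / (4/15) = 15/4 = 3.75 hours

3.75 hours


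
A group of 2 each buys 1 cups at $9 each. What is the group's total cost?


Cost per person:
1 x $9 = $9
Group total:
2 x $9 = $18

$18


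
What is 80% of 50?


Convert percentage to decimal:
80% = 0.8
Multiply:
50 x 0.8 = 40

40


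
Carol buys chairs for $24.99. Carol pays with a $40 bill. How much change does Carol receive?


Start with the amount paid:
$40
Subtract the price:
$40 - $24.99 = $15.01

$15.01


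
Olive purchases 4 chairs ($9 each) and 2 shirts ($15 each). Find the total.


Cost of chairs:
4 x $9 = $36
Cost of shirts:
2 x $15 = $30
Add both:
$36 + $30 = $66

$66


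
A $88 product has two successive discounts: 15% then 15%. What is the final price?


First discount:
15% of $88 = $13.20
Price after first discount:
$88 - $13.20 = $74.80
Second discount:
15% of $74.80 = $11.22
Final price:
$74.80 - $11.22 = $63.58

$63.58


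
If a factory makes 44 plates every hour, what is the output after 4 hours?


Production rate: 44 plates per hour
Time: 4 hours
Total: 44 x 4 = 176 plates

176 plates


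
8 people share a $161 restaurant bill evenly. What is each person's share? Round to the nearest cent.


Total bill: $161
Number of people: 8
Each pays: $161 / 8 = $20.125 ≈ $20.13

$20.13


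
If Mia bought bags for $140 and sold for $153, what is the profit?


Selling price = $153
Cost price = $140
Profit = selling price - cost price:
Profit = $153 - $140 = $13

$13


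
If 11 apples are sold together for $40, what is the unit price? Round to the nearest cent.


Total cost: $40
Number of items: 11
Unit price: $40 / 11 = $3.6363... ≈ $3.64

$3.64


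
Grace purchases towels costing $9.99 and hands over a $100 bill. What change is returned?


Start with the amount paid:
$100
Subtract the price:
$100 - $9.99 = $90.01

$90.01


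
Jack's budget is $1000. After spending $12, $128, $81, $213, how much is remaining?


Add up expenses:
$12 + $128 + $81 + $213 = $434
Subtract from budget:
$1000 - $434 = $566

$566


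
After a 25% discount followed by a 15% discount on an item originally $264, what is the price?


First discount:
25% of $264 = $66
Price after first discount:
$264 - $66 = $198
Second discount:
15% of $198 = $29.70
Final price:
$198 - $29.70 = $168.30

$168.30


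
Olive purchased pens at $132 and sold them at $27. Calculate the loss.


Selling price = $27
Cost price = $132
Loss = cost price - selling price:
Loss = $132 - $27 = $105

$105


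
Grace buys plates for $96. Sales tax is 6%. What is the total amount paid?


Calculate the tax:
6% of $96 = $5.76
Add tax to price:
$96 + $5.76 = $101.76

$101.76


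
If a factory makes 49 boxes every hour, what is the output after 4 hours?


Production rate: 49 boxes per hour
Time: 4 hours
Total: 49 x 4 = 196 boxes

196 boxes


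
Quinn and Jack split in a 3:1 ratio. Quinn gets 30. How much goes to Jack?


Find the multiplier:
30 / 3 = 10
Apply to Jack's share:
1 x 10 = 10

10


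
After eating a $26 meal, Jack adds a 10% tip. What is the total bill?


Calculate the tip:
10% of $26 = $2.60
Add tip to meal cost:
$26 + $2.60 = $28.60

$28.60


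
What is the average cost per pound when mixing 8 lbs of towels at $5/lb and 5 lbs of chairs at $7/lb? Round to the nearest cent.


Cost of towels:
8 x $5 = $40
Cost of chairs:
5 x $7 = $35
Total cost: $40 + $35 = $75
Total weight: 13 lbs
Average: $75 / 13 = $5.7692... ≈ $5.77/lb

$5.77/lb


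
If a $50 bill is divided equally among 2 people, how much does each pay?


Total bill: $50
Number of people: 2
Each pays: $50 / 2 = $25

$25


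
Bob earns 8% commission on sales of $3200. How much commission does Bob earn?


Convert rate to decimal:
8% = 0.08
Multiply by sales:
$3200 x 0.08 = $256

$256


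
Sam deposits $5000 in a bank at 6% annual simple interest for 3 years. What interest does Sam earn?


Use the formula I = P x R x T / 100
P x R x T = 5000 x 6 x 3 = 90000
I = 90000 / 100 = $900

$900


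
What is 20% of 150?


Convert percentage to decimal:
20% = 0.2
Multiply:
150 x 0.2 = 30

30


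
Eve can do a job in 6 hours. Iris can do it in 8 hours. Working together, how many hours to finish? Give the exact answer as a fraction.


Eve's rate: 1/6 of the job per hour
Iris's rate: 1/8 of the job per hour
Combined rate: 1/6 + 1/8 = 7/24 per hour
Time = 1 / (7/24) = 24/7 hours (≈ 3.43 hours)

24/7 hours


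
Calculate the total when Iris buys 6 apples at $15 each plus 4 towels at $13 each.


Cost of apples:
6 x $15 = $90
Cost of towels:
4 x $13 = $52
Add both:
$90 + $52 = $142

$142


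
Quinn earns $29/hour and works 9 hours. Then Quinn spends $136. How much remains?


Calculate earnings:
9 x $29 = $261
Subtract spending:
$261 - $136 = $125

$125


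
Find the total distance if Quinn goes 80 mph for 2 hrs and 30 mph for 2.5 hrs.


Leg 1 distance:
80 x 2 = 160 miles
Leg 2 distance:
30 x 2.5 = 75 miles
Total distance:
160 + 75 = 235 miles

235 miles


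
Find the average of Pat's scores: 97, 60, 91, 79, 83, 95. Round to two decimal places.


Add the scores:
97 + 60 + 91 + 79 + 83 + 95 = 505
Divide by the number of tests:
505 / 6 = 84.1666... ≈ 84.17

84.17


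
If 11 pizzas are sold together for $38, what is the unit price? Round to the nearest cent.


Total cost: $38
Number of items: 11
Unit price: $38 / 11 = $3.4545... ≈ $3.45

$3.45


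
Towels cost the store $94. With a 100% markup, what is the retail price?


Calculate the markup amount:
100% of $94 = $94
Add to cost:
$94 + $94 = $188

$188


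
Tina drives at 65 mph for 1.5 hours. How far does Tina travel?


Use the formula: distance = speed x time
Speed = 65 mph, Time = 1.5 hours
65 x 1.5 = 97.5 miles

97.5 miles


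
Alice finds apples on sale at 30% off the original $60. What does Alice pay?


Calculate the discount amount:
30% of $60 = $18
Subtract from original:
$60 - $18 = $42

$42


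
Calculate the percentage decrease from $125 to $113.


Find the absolute change:
|113 - 125| = 12
Divide by original and multiply by 100:
12 / 125 x 100 = 9.6%

9.6%


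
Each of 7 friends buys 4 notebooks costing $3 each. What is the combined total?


Cost per person:
4 x $3 = $12
Group total:
7 x $12 = $84

$84


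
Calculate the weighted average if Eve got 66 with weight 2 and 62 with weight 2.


Weighted sum:
2 x 66 + 2 x 62 = 256
Total weight:
2 + 2 = 4
Weighted average:
256 / 4 = 64

64


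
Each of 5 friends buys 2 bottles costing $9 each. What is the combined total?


Cost per person:
2 x $9 = $18
Group total:
5 x $18 = $90

$90


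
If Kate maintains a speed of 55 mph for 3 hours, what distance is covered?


Use the formula: distance = speed x time
Speed = 55 mph, Time = 3 hours
55 x 3 = 165 miles

165 miles


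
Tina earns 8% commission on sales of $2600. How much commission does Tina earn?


Convert rate to decimal:
8% = 0.08
Multiply by sales:
$2600 x 0.08 = $208

$208


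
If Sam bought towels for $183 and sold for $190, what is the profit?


Selling price = $190
Cost price = $183
Profit = selling price - cost price:
Profit = $190 - $183 = $7

$7


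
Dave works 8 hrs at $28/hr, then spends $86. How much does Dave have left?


Calculate earnings:
8 x $28 = $224
Subtract spending:
$224 - $86 = $138

$138


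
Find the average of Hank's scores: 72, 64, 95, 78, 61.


Add the scores:
72 + 64 + 95 + 78 + 61 = 370
Divide by the number of tests:
370 / 5 = 74

74


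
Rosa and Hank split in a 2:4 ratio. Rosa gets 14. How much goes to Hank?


Find the multiplier:
14 / 2 = 7
Apply to Hank's share:
4 x 7 = 28

28


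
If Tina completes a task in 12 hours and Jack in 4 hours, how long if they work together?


Tina's rate: 1/12 of the job per hour
Jack's rate: 1/4 of the job per hour
Combined rate: 1/12 + 1/4 = 1/3 per hour
Time = 1 / (1/3) = 3 hours

3 hours


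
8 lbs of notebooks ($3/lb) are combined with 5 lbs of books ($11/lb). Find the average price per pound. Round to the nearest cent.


Cost of notebooks:
8 x $3 = $24
Cost of books:
5 x $11 = $55
Total cost: $24 + $55 = $79
Total weight: 13 lbs
Average: $79 / 13 = $6.0769... ≈ $6.08/lb

$6.08/lb


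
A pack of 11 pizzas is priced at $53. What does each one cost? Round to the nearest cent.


Total cost: $53
Number of items: 11
Unit price: $53 / 11 = $4.8181... ≈ $4.82

$4.82


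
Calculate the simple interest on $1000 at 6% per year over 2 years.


Use the formula I = P x R x T / 100
P x R x T = 1000 x 6 x 2 = 12000
I = 12000 / 100 = $120

$120


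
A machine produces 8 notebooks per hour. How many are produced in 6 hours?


Production rate: 8 notebooks per hour
Time: 6 hours
Total: 8 x 6 = 48 notebooks

48 notebooks


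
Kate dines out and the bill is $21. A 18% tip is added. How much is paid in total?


Calculate the tip:
18% of $21 = $3.78
Add tip to meal cost:
$21 + $3.78 = $24.78

$24.78


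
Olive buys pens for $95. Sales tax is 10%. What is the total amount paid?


Calculate the tax:
10% of $95 = $9.50
Add tax to price:
$95 + $9.50 = $104.50

$104.50


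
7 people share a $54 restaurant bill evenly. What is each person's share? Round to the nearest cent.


Total bill: $54
Number of people: 7
Each pays: $54 / 7 = $7.7142... ≈ $7.71

$7.71


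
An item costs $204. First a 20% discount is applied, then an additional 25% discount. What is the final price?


First discount:
20% of $204 = $40.80
Price after first discount:
$204 - $40.80 = $163.20
Second discount:
25% of $163.20 = $40.80
Final price:
$163.20 - $40.80 = $122.40

$122.40


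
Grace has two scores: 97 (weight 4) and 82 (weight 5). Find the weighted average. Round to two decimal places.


Weighted sum:
4 x 97 + 5 x 82 = 798
Total weight:
4 + 5 = 9
Weighted average:
798 / 9 = 88.6666... ≈ 88.67

88.67


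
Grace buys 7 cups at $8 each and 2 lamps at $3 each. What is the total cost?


Cost of cups:
7 x $8 = $56
Cost of lamps:
2 x $3 = $6
Add both:
$56 + $6 = $62

$62


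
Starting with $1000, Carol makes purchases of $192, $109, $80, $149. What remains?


Add up expenses:
$192 + $109 + $80 + $149 = $530
Subtract from budget:
$1000 - $530 = $470

$470


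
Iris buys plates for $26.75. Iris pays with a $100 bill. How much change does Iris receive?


Start with the amount paid:
$100
Subtract the price:
$100 - $26.75 = $73.25

$73.25


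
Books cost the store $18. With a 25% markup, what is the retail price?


Calculate the markup amount:
25% of $18 = $4.50
Add to cost:
$18 + $4.50 = $22.50

$22.50


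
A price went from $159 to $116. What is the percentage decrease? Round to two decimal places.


Find the absolute change:
|116 - 159| = 43
Divide by original and multiply by 100:
43 / 159 x 100 = 27.0440...% ≈ 27.04%

27.04%


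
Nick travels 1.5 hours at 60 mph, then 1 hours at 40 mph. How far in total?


Leg 1 distance:
60 x 1.5 = 90 miles
Leg 2 distance:
40 x 1 = 40 miles
Total distance:
90 + 40 = 130 miles

130 miles


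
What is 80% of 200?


Convert percentage to decimal:
80% = 0.8
Multiply:
200 x 0.8 = 160

160


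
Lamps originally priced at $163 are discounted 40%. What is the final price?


Calculate the discount amount:
40% of $163 = $65.20
Subtract from original:
$163 - $65.20 = $97.80

$97.80


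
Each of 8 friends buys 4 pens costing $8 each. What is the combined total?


Cost per person:
4 x $8 = $32
Group total:
8 x $32 = $256

$256


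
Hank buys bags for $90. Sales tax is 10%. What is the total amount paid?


Calculate the tax:
10% of $90 = $9
Add tax to price:
$90 + $9 = $99

$99


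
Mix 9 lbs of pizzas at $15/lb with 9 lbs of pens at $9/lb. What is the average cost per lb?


Cost of pizzas:
9 x $15 = $135
Cost of pens:
9 x $9 = $81
Total cost: $135 + $81 = $216
Total weight: 18 lbs
Average: $216 / 18 = $12/lb

$12/lb


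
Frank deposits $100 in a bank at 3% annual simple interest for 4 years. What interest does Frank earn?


Use the formula I = P x R x T / 100
P x R x T = 100 x 3 x 4 = 1200
I = 1200 / 100 = $12

$12


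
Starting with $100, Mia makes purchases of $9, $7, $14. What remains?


Add up expenses:
$9 + $7 + $14 = $30
Subtract from budget:
$100 - $30 = $70

$70


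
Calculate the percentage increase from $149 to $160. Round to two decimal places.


Find the absolute change:
|160 - 149| = 11
Divide by original and multiply by 100:
11 / 149 x 100 = 7.3825...% ≈ 7.38%

7.38%


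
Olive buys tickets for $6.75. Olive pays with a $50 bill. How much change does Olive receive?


Start with the amount paid:
$50
Subtract the price:
$50 - $6.75 = $43.25

$43.25


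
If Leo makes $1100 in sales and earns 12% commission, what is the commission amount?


Convert rate to decimal:
12% = 0.12
Multiply by sales:
$1100 x 0.12 = $132

$132


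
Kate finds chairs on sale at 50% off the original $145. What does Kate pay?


Calculate the discount amount:
50% of $145 = $72.50
Subtract from original:
$145 - $72.50 = $72.50

$72.50


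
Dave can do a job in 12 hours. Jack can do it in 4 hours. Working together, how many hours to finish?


Dave's rate: 1/12 of the job per hour
Jack's rate: 1/4 of the job per hour
Combined rate: 1/12 + 1/4 = 1/3 per hour
Time = 1 / (1/3) = 3 hours

3 hours


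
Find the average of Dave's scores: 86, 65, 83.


Add the scores:
86 + 65 + 83 = 234
Divide by the number of tests:
234 / 3 = 78

78


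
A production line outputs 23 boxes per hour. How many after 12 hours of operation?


Production rate: 23 boxes per hour
Time: 12 hours
Total: 23 x 12 = 276 boxes

276 boxes


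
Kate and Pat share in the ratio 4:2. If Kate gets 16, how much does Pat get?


Find the multiplier:
16 / 4 = 4
Apply to Pat's share:
2 x 4 = 8

8


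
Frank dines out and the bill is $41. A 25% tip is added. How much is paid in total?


Calculate the tip:
25% of $41 = $10.25
Add tip to meal cost:
$41 + $10.25 = $51.25

$51.25


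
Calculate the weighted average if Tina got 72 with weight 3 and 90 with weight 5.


Weighted sum:
3 x 72 + 5 x 90 = 666
Total weight:
3 + 5 = 8
Weighted average:
666 / 8 = 83.25

83.25


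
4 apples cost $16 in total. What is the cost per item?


Total cost: $16
Number of items: 4
Unit price: $16 / 4 = $4

$4


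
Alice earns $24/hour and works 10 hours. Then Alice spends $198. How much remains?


Calculate earnings:
10 x $24 = $240
Subtract spending:
$240 - $198 = $42

$42


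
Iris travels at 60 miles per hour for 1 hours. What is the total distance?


Use the formula: distance = speed x time
Speed = 60 mph, Time = 1 hours
60 x 1 = 60 miles

60 miles


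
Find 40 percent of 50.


Convert percentage to decimal:
40% = 0.4
Multiply:
50 x 0.4 = 20

20


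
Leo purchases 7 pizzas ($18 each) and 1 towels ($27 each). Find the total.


Cost of pizzas:
7 x $18 = $126
Cost of towels:
1 x $27 = $27
Add both:
$126 + $27 = $153

$153


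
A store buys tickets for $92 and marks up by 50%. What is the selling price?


Calculate the markup amount:
50% of $92 = $46
Add to cost:
$92 + $46 = $138

$138


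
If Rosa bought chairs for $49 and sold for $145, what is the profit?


Selling price = $145
Cost price = $49
Profit = selling price - cost price:
Profit = $145 - $49 = $96

$96


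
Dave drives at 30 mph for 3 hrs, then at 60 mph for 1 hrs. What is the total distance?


Leg 1 distance:
30 x 3 = 90 miles
Leg 2 distance:
60 x 1 = 60 miles
Total distance:
90 + 60 = 150 miles

150 miles


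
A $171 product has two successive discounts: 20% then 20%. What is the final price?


First discount:
20% of $171 = $34.20
Price after first discount:
$171 - $34.20 = $136.80
Second discount:
20% of $136.80 = $27.36
Final price:
$136.80 - $27.36 = $109.44

$109.44


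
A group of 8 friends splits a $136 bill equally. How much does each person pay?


Total bill: $136
Number of people: 8
Each pays: $136 / 8 = $17

$17


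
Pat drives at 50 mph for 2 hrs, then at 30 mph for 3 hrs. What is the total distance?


Leg 1 distance:
50 x 2 = 100 miles
Leg 2 distance:
30 x 3 = 90 miles
Total distance:
100 + 90 = 190 miles

190 miles


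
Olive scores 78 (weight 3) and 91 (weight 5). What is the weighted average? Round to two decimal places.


Weighted sum:
3 x 78 + 5 x 91 = 689
Total weight:
3 + 5 = 8
Weighted average:
689 / 8 = 86.125 ≈ 86.13

86.13


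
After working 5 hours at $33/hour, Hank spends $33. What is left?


Calculate earnings:
5 x $33 = $165
Subtract spending:
$165 - $33 = $132

$132


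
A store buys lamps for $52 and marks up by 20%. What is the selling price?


Calculate the markup amount:
20% of $52 = $10.40
Add to cost:
$52 + $10.40 = $62.40

$62.40


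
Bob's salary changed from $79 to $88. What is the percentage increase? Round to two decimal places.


Find the absolute change:
|88 - 79| = 9
Divide by original and multiply by 100:
9 / 79 x 100 = 11.3924...% ≈ 11.39%

11.39%


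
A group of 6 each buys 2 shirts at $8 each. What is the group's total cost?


Cost per person:
2 x $8 = $16
Group total:
6 x $16 = $96

$96


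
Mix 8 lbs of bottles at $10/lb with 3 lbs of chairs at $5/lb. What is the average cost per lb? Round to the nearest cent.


Cost of bottles:
8 x $10 = $80
Cost of chairs:
3 x $5 = $15
Total cost: $80 + $15 = $95
Total weight: 11 lbs
Average: $95 / 11 = $8.6363... ≈ $8.64/lb

$8.64/lb


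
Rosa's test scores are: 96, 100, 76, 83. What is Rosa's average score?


Add the scores:
96 + 100 + 76 + 83 = 355
Divide by the number of tests:
355 / 4 = 88.75

88.75


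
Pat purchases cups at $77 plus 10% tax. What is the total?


Calculate the tax:
10% of $77 = $7.70
Add tax to price:
$77 + $7.70 = $84.70

$84.70


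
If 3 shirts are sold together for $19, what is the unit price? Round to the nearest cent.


Total cost: $19
Number of items: 3
Unit price: $19 / 3 = $6.3333... ≈ $6.33

$6.33


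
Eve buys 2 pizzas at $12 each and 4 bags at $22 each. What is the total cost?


Cost of pizzas:
2 x $12 = $24
Cost of bags:
4 x $22 = $88
Add both:
$24 + $88 = $112

$112


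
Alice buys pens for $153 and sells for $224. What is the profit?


Selling price = $224
Cost price = $153
Profit = selling price - cost price:
Profit = $224 - $153 = $71

$71


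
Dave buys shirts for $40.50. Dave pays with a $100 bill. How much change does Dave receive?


Start with the amount paid:
$100
Subtract the price:
$100 - $40.50 = $59.50

$59.50


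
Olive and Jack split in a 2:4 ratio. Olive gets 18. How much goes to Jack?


Find the multiplier:
18 / 2 = 9
Apply to Jack's share:
4 x 9 = 36

36


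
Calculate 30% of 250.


Convert percentage to decimal:
30% = 0.3
Multiply:
250 x 0.3 = 75

75


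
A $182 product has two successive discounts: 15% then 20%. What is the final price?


First discount:
15% of $182 = $27.30
Price after first discount:
$182 - $27.30 = $154.70
Second discount:
20% of $154.70 = $30.94
Final price:
$154.70 - $30.94 = $123.76

$123.76


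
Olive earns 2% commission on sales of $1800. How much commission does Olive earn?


Convert rate to decimal:
2% = 0.02
Multiply by sales:
$1800 x 0.02 = $36

$36


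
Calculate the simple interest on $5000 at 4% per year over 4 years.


Use the formula I = P x R x T / 100
P x R x T = 5000 x 4 x 4 = 80000
I = 80000 / 100 = $800

$800


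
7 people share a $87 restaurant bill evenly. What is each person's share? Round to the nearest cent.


Total bill: $87
Number of people: 7
Each pays: $87 / 7 = $12.4285... ≈ $12.43

$12.43


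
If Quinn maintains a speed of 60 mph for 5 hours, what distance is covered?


Use the formula: distance = speed x time
Speed = 60 mph, Time = 5 hours
60 x 5 = 300 miles

300 miles


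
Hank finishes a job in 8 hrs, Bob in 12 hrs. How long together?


Hank's rate: 1/8 of the job per hour
Bob's rate: 1/12 of the job per hour
Combined rate: 1/8 + 1/12 = 5/24 per hour
Time = 1 / (5/24) = 24/5 = 4.8 hours

4.8 hours


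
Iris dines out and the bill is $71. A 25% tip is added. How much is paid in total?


Calculate the tip:
25% of $71 = $17.75
Add tip to meal cost:
$71 + $17.75 = $88.75

$88.75


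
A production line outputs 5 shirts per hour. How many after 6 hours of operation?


Production rate: 5 shirts per hour
Time: 6 hours
Total: 5 x 6 = 30 shirts

30 shirts


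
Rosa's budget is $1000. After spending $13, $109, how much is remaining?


Add up expenses:
$13 + $109 = $122
Subtract from budget:
$1000 - $122 = $878

$878


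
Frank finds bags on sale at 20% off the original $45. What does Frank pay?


Calculate the discount amount:
20% of $45 = $9
Subtract from original:
$45 - $9 = $36

$36


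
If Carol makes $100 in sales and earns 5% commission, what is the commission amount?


Convert rate to decimal:
5% = 0.05
Multiply by sales:
$100 x 0.05 = $5

$5


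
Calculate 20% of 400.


Convert percentage to decimal:
20% = 0.2
Multiply:
400 x 0.2 = 80

80


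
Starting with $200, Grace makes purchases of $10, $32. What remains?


Add up expenses:
$10 + $32 = $42
Subtract from budget:
$200 - $42 = $158

$158


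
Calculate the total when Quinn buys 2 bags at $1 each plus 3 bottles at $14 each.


Cost of bags:
2 x $1 = $2
Cost of bottles:
3 x $14 = $42
Add both:
$2 + $42 = $44

$44


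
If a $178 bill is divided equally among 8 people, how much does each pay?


Total bill: $178
Number of people: 8
Each pays: $178 / 8 = $22.25

$22.25


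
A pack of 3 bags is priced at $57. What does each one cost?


Total cost: $57
Number of items: 3
Unit price: $57 / 3 = $19

$19


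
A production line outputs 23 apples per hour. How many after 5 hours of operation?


Production rate: 23 apples per hour
Time: 5 hours
Total: 23 x 5 = 115 apples

115 apples


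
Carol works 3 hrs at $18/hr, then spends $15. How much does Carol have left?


Calculate earnings:
3 x $18 = $54
Subtract spending:
$54 - $15 = $39

$39


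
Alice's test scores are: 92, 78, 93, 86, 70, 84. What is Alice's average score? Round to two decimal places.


Add the scores:
92 + 78 + 93 + 86 + 70 + 84 = 503
Divide by the number of tests:
503 / 6 = 83.8333... ≈ 83.83

83.83


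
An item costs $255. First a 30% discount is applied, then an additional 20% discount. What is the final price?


First discount:
30% of $255 = $76.50
Price after first discount:
$255 - $76.50 = $178.50
Second discount:
20% of $178.50 = $35.70
Final price:
$178.50 - $35.70 = $142.80

$142.80


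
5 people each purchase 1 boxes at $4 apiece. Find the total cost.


Cost per person:
1 x $4 = $4
Group total:
5 x $4 = $20

$20


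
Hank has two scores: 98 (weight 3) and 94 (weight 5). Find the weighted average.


Weighted sum:
3 x 98 + 5 x 94 = 764
Total weight:
3 + 5 = 8
Weighted average:
764 / 8 = 95.5

95.5


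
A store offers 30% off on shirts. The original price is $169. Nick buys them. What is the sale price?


Calculate the discount amount:
30% of $169 = $50.70
Subtract from original:
$169 - $50.70 = $118.30

$118.30


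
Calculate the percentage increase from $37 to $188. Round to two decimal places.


Find the absolute change:
|188 - 37| = 151
Divide by original and multiply by 100:
151 / 37 x 100 = 408.1081...% ≈ 408.11%

408.11%


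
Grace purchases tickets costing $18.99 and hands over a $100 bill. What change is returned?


Start with the amount paid:
$100
Subtract the price:
$100 - $18.99 = $81.01

$81.01


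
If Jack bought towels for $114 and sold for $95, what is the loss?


Selling price = $95
Cost price = $114
Loss = cost price - selling price:
Loss = $114 - $95 = $19

$19


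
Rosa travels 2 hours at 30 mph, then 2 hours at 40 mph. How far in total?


Leg 1 distance:
30 x 2 = 60 miles
Leg 2 distance:
40 x 2 = 80 miles
Total distance:
60 + 80 = 140 miles

140 miles


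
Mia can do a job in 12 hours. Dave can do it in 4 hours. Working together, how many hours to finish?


Mia's rate: 1/12 of the job per hour
Dave's rate: 1/4 of the job per hour
Combined rate: 1/12 + 1/4 = 1/3 per hour
Time = 1 / (1/3) = 3 hours

3 hours


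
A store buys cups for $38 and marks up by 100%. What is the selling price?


Calculate the markup amount:
100% of $38 = $38
Add to cost:
$38 + $38 = $76

$76


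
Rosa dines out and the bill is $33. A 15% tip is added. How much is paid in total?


Calculate the tip:
15% of $33 = $4.95
Add tip to meal cost:
$33 + $4.95 = $37.95

$37.95


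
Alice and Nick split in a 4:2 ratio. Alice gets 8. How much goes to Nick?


Find the multiplier:
8 / 4 = 2
Apply to Nick's share:
2 x 2 = 4

4


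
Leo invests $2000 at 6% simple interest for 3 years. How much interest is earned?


Use the formula I = P x R x T / 100
P x R x T = 2000 x 6 x 3 = 36000
I = 36000 / 100 = $360

$360


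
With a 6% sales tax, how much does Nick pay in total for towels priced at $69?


Calculate the tax:
6% of $69 = $4.14
Add tax to price:
$69 + $4.14 = $73.14

$73.14


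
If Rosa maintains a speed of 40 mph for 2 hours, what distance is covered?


Use the formula: distance = speed x time
Speed = 40 mph, Time = 2 hours
40 x 2 = 80 miles

80 miles


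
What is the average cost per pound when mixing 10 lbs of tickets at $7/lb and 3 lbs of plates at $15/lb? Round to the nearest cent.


Cost of tickets:
10 x $7 = $70
Cost of plates:
3 x $15 = $45
Total cost: $70 + $45 = $115
Total weight: 13 lbs
Average: $115 / 13 = $8.8461... ≈ $8.85/lb

$8.85/lb


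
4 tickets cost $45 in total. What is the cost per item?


Total cost: $45
Number of items: 4
Unit price: $45 / 4 = $11.25

$11.25


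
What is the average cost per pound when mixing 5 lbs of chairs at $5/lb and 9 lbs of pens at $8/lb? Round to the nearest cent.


Cost of chairs:
5 x $5 = $25
Cost of pens:
9 x $8 = $72
Total cost: $25 + $72 = $97
Total weight: 14 lbs
Average: $97 / 14 = $6.9285... ≈ $6.93/lb

$6.93/lb


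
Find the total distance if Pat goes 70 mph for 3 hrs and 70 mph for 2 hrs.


Leg 1 distance:
70 x 3 = 210 miles
Leg 2 distance:
70 x 2 = 140 miles
Total distance:
210 + 140 = 350 miles

350 miles


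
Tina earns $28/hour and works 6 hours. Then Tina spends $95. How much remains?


Calculate earnings:
6 x $28 = $168
Subtract spending:
$168 - $95 = $73

$73


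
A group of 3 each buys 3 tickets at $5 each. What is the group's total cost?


Cost per person:
3 x $5 = $15
Group total:
3 x $15 = $45

$45


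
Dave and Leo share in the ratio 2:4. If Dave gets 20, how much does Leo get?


Find the multiplier:
20 / 2 = 10
Apply to Leo's share:
4 x 10 = 40

40


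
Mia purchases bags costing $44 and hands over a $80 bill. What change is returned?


Start with the amount paid:
$80
Subtract the price:
$80 - $44 = $36

$36


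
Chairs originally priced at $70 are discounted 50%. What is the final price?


Calculate the discount amount:
50% of $70 = $35
Subtract from original:
$70 - $35 = $35

$35


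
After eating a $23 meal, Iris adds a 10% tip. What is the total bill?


Calculate the tip:
10% of $23 = $2.30
Add tip to meal cost:
$23 + $2.30 = $25.30

$25.30


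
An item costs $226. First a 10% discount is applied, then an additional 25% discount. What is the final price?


First discount:
10% of $226 = $22.60
Price after first discount:
$226 - $22.60 = $203.40
Second discount:
25% of $203.40 = $50.85
Final price:
$203.40 - $50.85 = $152.55

$152.55


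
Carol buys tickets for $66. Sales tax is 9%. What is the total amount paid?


Calculate the tax:
9% of $66 = $5.94
Add tax to price:
$66 + $5.94 = $71.94

$71.94


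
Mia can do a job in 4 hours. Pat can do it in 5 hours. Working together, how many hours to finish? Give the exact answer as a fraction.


Mia's rate: 1/4 of the job per hour
Pat's rate: 1/5 of the job per hour
Combined rate: 1/4 + 1/5 = 9/20 per hour
Time = 1 / (9/20) = 20/9 hours (≈ 2.22 hours)

20/9 hours


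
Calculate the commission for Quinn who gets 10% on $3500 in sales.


Convert rate to decimal:
10% = 0.1
Multiply by sales:
$3500 x 0.1 = $350

$350


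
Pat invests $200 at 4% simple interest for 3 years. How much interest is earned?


Use the formula I = P x R x T / 100
P x R x T = 200 x 4 x 3 = 2400
I = 2400 / 100 = $24

$24


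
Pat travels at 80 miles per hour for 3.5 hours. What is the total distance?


Use the formula: distance = speed x time
Speed = 80 mph, Time = 3.5 hours
80 x 3.5 = 280 miles

280 miles


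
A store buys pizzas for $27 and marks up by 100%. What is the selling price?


Calculate the markup amount:
100% of $27 = $27
Add to cost:
$27 + $27 = $54

$54


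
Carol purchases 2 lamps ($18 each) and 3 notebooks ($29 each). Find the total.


Cost of lamps:
2 x $18 = $36
Cost of notebooks:
3 x $29 = $87
Add both:
$36 + $87 = $123

$123


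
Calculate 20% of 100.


Convert percentage to decimal:
20% = 0.2
Multiply:
100 x 0.2 = 20

20


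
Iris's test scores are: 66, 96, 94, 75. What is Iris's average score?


Add the scores:
66 + 96 + 94 + 75 = 331
Divide by the number of tests:
331 / 4 = 82.75

82.75


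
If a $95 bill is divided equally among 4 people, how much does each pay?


Total bill: $95
Number of people: 4
Each pays: $95 / 4 = $23.75

$23.75


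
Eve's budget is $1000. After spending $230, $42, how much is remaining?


Add up expenses:
$230 + $42 = $272
Subtract from budget:
$1000 - $272 = $728

$728


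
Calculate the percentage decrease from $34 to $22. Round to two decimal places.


Find the absolute change:
|22 - 34| = 12
Divide by original and multiply by 100:
12 / 34 x 100 = 35.2941...% ≈ 35.29%

35.29%


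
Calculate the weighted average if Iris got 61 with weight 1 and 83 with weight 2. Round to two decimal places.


Weighted sum:
1 x 61 + 2 x 83 = 227
Total weight:
1 + 2 = 3
Weighted average:
227 / 3 = 75.6666... ≈ 75.67

75.67


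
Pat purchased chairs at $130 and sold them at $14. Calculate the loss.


Selling price = $14
Cost price = $130
Loss = cost price - selling price:
Loss = $130 - $14 = $116

$116


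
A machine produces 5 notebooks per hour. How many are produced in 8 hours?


Production rate: 5 notebooks per hour
Time: 8 hours
Total: 5 x 8 = 40 notebooks

40 notebooks


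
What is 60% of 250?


Convert percentage to decimal:
60% = 0.6
Multiply:
250 x 0.6 = 150

150


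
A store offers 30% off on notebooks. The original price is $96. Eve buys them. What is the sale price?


Calculate the discount amount:
30% of $96 = $28.80
Subtract from original:
$96 - $28.80 = $67.20

$67.20


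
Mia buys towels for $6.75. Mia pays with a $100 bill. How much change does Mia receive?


Start with the amount paid:
$100
Subtract the price:
$100 - $6.75 = $93.25

$93.25


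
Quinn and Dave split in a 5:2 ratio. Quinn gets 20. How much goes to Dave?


Find the multiplier:
20 / 5 = 4
Apply to Dave's share:
2 x 4 = 8

8


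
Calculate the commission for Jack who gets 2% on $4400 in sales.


Convert rate to decimal:
2% = 0.02
Multiply by sales:
$4400 x 0.02 = $88

$88


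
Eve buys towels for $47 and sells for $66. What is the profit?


Selling price = $66
Cost price = $47
Profit = selling price - cost price:
Profit = $66 - $47 = $19

$19


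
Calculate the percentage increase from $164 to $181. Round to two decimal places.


Find the absolute change:
|181 - 164| = 17
Divide by original and multiply by 100:
17 / 164 x 100 = 10.3658...% ≈ 10.37%

10.37%


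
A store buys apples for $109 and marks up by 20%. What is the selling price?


Calculate the markup amount:
20% of $109 = $21.80
Add to cost:
$109 + $21.80 = $130.80

$130.80


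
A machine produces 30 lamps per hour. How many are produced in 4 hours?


Production rate: 30 lamps per hour
Time: 4 hours
Total: 30 x 4 = 120 lamps

120 lamps


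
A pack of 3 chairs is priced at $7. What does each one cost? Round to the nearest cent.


Total cost: $7
Number of items: 3
Unit price: $7 / 3 = $2.3333... ≈ $2.33

$2.33


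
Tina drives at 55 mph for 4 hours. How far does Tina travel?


Use the formula: distance = speed x time
Speed = 55 mph, Time = 4 hours
55 x 4 = 220 miles

220 miles


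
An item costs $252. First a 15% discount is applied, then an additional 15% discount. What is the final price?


First discount:
15% of $252 = $37.80
Price after first discount:
$252 - $37.80 = $214.20
Second discount:
15% of $214.20 = $32.13
Final price:
$214.20 - $32.13 = $182.07

$182.07


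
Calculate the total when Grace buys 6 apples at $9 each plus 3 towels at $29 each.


Cost of apples:
6 x $9 = $54
Cost of towels:
3 x $29 = $87
Add both:
$54 + $87 = $141

$141


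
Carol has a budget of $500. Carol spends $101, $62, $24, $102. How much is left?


Add up expenses:
$101 + $62 + $24 + $102 = $289
Subtract from budget:
$500 - $289 = $211

$211


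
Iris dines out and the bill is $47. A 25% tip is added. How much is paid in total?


Calculate the tip:
25% of $47 = $11.75
Add tip to meal cost:
$47 + $11.75 = $58.75

$58.75


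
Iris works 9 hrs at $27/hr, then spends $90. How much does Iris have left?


Calculate earnings:
9 x $27 = $243
Subtract spending:
$243 - $90 = $153

$153


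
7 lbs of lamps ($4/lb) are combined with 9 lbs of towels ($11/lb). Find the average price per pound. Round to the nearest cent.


Cost of lamps:
7 x $4 = $28
Cost of towels:
9 x $11 = $99
Total cost: $28 + $99 = $127
Total weight: 16 lbs
Average: $127 / 16 = $7.9375 ≈ $7.94/lb

$7.94/lb


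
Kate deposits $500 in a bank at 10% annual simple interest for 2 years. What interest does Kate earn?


Use the formula I = P x R x T / 100
P x R x T = 500 x 10 x 2 = 10000
I = 10000 / 100 = $100

$100


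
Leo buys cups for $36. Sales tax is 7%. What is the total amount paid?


Calculate the tax:
7% of $36 = $2.52
Add tax to price:
$36 + $2.52 = $38.52

$38.52


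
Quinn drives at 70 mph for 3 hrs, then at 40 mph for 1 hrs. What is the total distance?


Leg 1 distance:
70 x 3 = 210 miles
Leg 2 distance:
40 x 1 = 40 miles
Total distance:
210 + 40 = 250 miles

250 miles


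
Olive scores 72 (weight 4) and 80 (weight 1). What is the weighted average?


Weighted sum:
4 x 72 + 1 x 80 = 368
Total weight:
4 + 1 = 5
Weighted average:
368 / 5 = 73.6

73.6


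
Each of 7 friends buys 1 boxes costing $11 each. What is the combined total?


Cost per person:
1 x $11 = $11
Group total:
7 x $11 = $77

$77


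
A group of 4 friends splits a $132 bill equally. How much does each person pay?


Total bill: $132
Number of people: 4
Each pays: $132 / 4 = $33

$33


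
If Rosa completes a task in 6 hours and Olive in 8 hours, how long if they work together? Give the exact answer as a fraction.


Rosa's rate: 1/6 of the job per hour
Olive's rate: 1/8 of the job per hour
Combined rate: 1/6 + 1/8 = 7/24 per hour
Time = 1 / (7/24) = 24/7 hours (≈ 3.43 hours)

24/7 hours


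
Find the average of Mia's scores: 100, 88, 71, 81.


Add the scores:
100 + 88 + 71 + 81 = 340
Divide by the number of tests:
340 / 4 = 85

85


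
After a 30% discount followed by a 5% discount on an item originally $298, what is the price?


First discount:
30% of $298 = $89.40
Price after first discount:
$298 - $89.40 = $208.60
Second discount:
5% of $208.60 = $10.43
Final price:
$208.60 - $10.43 = $198.17

$198.17


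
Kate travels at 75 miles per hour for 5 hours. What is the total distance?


Use the formula: distance = speed x time
Speed = 75 mph, Time = 5 hours
75 x 5 = 375 miles

375 miles


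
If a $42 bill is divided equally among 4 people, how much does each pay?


Total bill: $42
Number of people: 4
Each pays: $42 / 4 = $10.50

$10.50


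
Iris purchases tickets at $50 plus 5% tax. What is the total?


Calculate the tax:
5% of $50 = $2.50
Add tax to price:
$50 + $2.50 = $52.50

$52.50


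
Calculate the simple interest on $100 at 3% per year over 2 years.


Use the formula I = P x R x T / 100
P x R x T = 100 x 3 x 2 = 600
I = 600 / 100 = $6

$6


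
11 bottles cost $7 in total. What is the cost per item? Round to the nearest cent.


Total cost: $7
Number of items: 11
Unit price: $7 / 11 = $0.6363... ≈ $0.64

$0.64


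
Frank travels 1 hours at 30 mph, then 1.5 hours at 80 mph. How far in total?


Leg 1 distance:
30 x 1 = 30 miles
Leg 2 distance:
80 x 1.5 = 120 miles
Total distance:
30 + 120 = 150 miles

150 miles


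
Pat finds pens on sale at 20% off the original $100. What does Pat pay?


Calculate the discount amount:
20% of $100 = $20
Subtract from original:
$100 - $20 = $80

$80


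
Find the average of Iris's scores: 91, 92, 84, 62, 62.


Add the scores:
91 + 92 + 84 + 62 + 62 = 391
Divide by the number of tests:
391 / 5 = 78.2

78.2


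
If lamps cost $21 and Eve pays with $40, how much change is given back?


Start with the amount paid:
$40
Subtract the price:
$40 - $21 = $19

$19


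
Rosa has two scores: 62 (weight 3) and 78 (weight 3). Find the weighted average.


Weighted sum:
3 x 62 + 3 x 78 = 420
Total weight:
3 + 3 = 6
Weighted average:
420 / 6 = 70

70
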